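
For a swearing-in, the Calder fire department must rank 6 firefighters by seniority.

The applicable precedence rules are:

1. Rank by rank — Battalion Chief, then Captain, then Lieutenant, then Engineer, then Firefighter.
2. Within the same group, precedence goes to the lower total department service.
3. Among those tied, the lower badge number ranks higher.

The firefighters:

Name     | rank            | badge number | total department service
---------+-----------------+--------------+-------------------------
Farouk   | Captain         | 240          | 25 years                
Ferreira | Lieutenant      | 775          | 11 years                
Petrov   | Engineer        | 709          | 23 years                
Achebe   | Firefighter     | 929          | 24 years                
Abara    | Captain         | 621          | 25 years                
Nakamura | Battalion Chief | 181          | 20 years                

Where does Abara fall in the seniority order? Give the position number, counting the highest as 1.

3

By rank: Nakamura (Battalion Chief); then Farouk and Abara (Captain); then Ferreira (Lieutenant); then Petrov (Engineer); then Achebe (Firefighter).
Farouk and Abara both have total department service 25 years, so the next rule applies.
Among Farouk and Abara, by badge number (lower first): Farouk (240) before Abara (621).
Order: Nakamura, Farouk, Abara, Ferreira, Petrov, Achebe. So position 3.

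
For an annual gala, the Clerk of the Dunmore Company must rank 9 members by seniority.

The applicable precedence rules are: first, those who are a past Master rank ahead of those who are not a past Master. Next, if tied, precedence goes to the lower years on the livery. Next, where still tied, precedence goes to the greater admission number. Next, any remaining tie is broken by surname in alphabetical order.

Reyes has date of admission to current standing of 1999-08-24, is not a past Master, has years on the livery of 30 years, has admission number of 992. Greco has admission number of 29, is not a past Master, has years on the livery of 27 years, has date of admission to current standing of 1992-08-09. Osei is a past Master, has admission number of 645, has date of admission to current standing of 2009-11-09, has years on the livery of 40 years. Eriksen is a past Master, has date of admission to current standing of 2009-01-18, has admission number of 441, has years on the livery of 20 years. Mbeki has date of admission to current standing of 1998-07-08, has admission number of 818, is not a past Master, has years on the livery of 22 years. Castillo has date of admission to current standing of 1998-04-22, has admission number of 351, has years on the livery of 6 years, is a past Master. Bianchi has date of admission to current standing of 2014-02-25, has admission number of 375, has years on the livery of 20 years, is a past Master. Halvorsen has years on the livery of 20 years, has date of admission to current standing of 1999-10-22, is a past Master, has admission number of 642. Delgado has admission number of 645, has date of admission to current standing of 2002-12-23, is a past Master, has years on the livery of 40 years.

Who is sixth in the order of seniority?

By the first rule: Castillo, Halvorsen, Eriksen, Bianchi, Delgado and Osei (each a past Master); then Mbeki, Greco and Reyes (each not a past Master).
Among Castillo, Halvorsen, Eriksen, Bianchi, Delgado and Osei, by years on the livery (lower first): Castillo (6 years) before Halvorsen, Eriksen and Bianchi (20 years) before Delgado and Osei (40 years).
Among Halvorsen, Eriksen and Bianchi, by admission number (higher first): Halvorsen (642) before Eriksen (441) before Bianchi (375).
Delgado and Osei both have admission number 645, so the next rule applies.
Among Delgado and Osei, alphabetically by surname: Delgado before Osei.
Among Mbeki, Greco and Reyes, by years on the livery (lower first): Mbeki (22 years) before Greco (27 years) before Reyes (30 years).
Order: Castillo, Halvorsen, Eriksen, Bianchi, Delgado, Osei, Mbeki, Greco, Reyes.

Osei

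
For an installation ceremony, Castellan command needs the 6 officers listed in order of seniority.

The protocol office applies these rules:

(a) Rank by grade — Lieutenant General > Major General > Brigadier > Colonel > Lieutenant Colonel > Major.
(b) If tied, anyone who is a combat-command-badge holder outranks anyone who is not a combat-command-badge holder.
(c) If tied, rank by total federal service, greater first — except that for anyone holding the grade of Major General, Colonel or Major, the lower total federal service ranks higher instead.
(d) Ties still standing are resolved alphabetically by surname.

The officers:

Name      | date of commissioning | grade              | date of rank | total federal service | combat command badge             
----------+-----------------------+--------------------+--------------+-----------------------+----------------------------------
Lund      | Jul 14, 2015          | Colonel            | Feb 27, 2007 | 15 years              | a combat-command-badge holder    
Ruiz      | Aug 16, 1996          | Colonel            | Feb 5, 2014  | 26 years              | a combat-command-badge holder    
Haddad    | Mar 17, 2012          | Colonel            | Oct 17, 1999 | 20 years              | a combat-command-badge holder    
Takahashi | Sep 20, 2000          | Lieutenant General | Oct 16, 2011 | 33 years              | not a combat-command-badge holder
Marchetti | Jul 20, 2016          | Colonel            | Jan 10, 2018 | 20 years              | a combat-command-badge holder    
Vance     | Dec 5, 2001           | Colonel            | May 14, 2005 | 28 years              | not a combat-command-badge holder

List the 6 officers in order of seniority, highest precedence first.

Takahashi, Lund, Haddad, Marchetti, Ruiz, Vance

By grade: Takahashi (Lieutenant General); then Lund, Haddad, Marchetti, Ruiz and Vance (Colonel).
Among Lund, Haddad, Marchetti, Ruiz and Vance, a combat-command-badge holder before not a combat-command-badge holder: Lund, Haddad, Marchetti and Ruiz (a combat-command-badge holder) before Vance (not a combat-command-badge holder).
Among Lund, Haddad, Marchetti and Ruiz, by total federal service (lower first) (reversed rule for this group): Lund (15 years) before Haddad and Marchetti (20 years) before Ruiz (26 years).
Among Haddad and Marchetti, alphabetically by surname: Haddad before Marchetti.
Full order: Takahashi, Lund, Haddad, Marchetti, Ruiz, Vance.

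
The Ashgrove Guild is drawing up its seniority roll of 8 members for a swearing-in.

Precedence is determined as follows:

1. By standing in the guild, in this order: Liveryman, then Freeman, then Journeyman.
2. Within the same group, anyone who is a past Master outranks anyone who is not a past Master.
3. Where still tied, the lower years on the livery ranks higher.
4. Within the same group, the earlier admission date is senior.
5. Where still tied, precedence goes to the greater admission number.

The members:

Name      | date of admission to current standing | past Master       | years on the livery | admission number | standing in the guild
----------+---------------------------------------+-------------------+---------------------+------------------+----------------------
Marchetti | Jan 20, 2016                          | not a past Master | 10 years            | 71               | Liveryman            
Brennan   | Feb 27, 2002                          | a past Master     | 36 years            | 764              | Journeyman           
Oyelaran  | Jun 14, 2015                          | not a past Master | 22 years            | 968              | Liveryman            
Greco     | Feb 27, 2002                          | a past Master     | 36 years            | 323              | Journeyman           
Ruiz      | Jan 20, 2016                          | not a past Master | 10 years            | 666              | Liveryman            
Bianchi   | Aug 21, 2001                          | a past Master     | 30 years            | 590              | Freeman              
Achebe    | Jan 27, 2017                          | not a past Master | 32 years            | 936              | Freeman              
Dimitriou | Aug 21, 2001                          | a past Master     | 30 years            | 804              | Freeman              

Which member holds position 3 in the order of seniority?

By standing in the guild: Ruiz, Marchetti and Oyelaran (Liveryman); then Dimitriou, Bianchi and Achebe (Freeman); then Brennan and Greco (Journeyman).
Ruiz, Marchetti and Oyelaran are each not a past Master, so the next rule applies.
Among Ruiz, Marchetti and Oyelaran, by years on the livery (lower first): Ruiz and Marchetti (10 years) before Oyelaran (22 years).
Ruiz and Marchetti both have date of admission to current standing Jan 20, 2016, so the next rule applies.
Among Ruiz and Marchetti, by admission number (higher first): Ruiz (666) before Marchetti (71).
Among Dimitriou, Bianchi and Achebe, a past Master before not a past Master: Dimitriou and Bianchi (a past Master) before Achebe (not a past Master).
Dimitriou and Bianchi both have years on the livery 30 years, so the next rule applies.
Dimitriou and Bianchi both have date of admission to current standing Aug 21, 2001, so the next rule applies.
Among Dimitriou and Bianchi, by admission number (higher first): Dimitriou (804) before Bianchi (590).
Brennan and Greco are each a past Master, so the next rule applies.
Brennan and Greco both have years on the livery 36 years, so the next rule applies.
Brennan and Greco both have date of admission to current standing Feb 27, 2002, so the next rule applies.
Among Brennan and Greco, by admission number (higher first): Brennan (764) before Greco (323).
Order: Ruiz, Marchetti, Oyelaran, Dimitriou, Bianchi, Achebe, Brennan, Greco.

Oyelaran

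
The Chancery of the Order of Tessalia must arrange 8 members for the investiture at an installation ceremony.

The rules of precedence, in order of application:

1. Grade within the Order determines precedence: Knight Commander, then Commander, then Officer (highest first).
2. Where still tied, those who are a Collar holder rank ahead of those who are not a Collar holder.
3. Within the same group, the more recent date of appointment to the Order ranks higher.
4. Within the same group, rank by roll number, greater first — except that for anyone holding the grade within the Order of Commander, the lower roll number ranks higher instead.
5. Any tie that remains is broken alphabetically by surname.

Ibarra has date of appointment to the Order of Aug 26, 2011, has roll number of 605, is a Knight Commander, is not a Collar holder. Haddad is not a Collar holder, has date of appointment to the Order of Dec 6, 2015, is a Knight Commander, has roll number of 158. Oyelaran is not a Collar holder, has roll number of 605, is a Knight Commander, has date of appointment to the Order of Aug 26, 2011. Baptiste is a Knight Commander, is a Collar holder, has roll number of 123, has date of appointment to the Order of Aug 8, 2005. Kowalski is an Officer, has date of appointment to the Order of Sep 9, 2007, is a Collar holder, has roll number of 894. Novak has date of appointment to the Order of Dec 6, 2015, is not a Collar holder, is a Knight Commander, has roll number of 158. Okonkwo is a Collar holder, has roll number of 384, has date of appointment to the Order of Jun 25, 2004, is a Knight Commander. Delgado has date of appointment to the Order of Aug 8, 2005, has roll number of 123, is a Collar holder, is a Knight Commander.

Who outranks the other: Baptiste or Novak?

By grade within the Order: Baptiste, Delgado, Okonkwo, Haddad, Novak, Ibarra and Oyelaran (Knight Commander); then Kowalski (Officer).
Among Baptiste, Delgado, Okonkwo, Haddad, Novak, Ibarra and Oyelaran, a Collar holder before not a Collar holder: Baptiste, Delgado and Okonkwo (a Collar holder) before Haddad, Novak, Ibarra and Oyelaran (not a Collar holder).
Among Baptiste, Delgado and Okonkwo, by date of appointment to the Order (later first): Baptiste and Delgado (Aug 8, 2005) before Okonkwo (Jun 25, 2004).
Baptiste and Delgado both have roll number 123, so the next rule applies.
Among Baptiste and Delgado, alphabetically by surname: Baptiste before Delgado.
Among Haddad, Novak, Ibarra and Oyelaran, by date of appointment to the Order (later first): Haddad and Novak (Dec 6, 2015) before Ibarra and Oyelaran (Aug 26, 2011).
Haddad and Novak both have roll number 158, so the next rule applies.
Among Haddad and Novak, alphabetically by surname: Haddad before Novak.
Ibarra and Oyelaran both have roll number 605, so the next rule applies.
Among Ibarra and Oyelaran, alphabetically by surname: Ibarra before Oyelaran.
So Baptiste takes precedence.

Baptiste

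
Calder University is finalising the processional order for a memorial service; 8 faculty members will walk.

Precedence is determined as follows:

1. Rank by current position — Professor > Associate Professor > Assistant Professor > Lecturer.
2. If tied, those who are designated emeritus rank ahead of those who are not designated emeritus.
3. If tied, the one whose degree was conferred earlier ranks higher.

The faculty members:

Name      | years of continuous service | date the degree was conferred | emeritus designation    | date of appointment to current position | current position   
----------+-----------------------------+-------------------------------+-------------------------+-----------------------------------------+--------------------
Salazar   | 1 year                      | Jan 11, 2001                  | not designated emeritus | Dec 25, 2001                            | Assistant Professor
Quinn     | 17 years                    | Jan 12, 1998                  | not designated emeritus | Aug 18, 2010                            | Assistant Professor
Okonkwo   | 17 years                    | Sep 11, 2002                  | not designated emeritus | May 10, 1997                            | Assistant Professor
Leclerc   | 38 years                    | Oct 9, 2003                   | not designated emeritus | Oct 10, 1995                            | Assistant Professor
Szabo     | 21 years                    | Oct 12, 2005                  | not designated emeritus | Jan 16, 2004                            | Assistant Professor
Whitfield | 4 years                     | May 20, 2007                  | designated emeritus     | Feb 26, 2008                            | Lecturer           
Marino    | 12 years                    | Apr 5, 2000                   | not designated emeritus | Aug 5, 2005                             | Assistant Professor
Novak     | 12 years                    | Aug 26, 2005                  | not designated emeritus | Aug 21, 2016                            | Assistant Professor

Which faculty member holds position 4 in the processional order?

By current position: Quinn, Marino, Salazar, Okonkwo, Leclerc, Novak and Szabo (Assistant Professor); then Whitfield (Lecturer).
Quinn, Marino, Salazar, Okonkwo, Leclerc, Novak and Szabo are each not designated emeritus, so the next rule applies.
Among Quinn, Marino, Salazar, Okonkwo, Leclerc, Novak and Szabo, by date the degree was conferred (earlier first): Quinn (Jan 12, 1998) before Marino (Apr 5, 2000) before Salazar (Jan 11, 2001) before Okonkwo (Sep 11, 2002) before Leclerc (Oct 9, 2003) before Novak (Aug 26, 2005) before Szabo (Oct 12, 2005).
Order: Quinn, Marino, Salazar, Okonkwo, Leclerc, Novak, Szabo, Whitfield.

Okonkwo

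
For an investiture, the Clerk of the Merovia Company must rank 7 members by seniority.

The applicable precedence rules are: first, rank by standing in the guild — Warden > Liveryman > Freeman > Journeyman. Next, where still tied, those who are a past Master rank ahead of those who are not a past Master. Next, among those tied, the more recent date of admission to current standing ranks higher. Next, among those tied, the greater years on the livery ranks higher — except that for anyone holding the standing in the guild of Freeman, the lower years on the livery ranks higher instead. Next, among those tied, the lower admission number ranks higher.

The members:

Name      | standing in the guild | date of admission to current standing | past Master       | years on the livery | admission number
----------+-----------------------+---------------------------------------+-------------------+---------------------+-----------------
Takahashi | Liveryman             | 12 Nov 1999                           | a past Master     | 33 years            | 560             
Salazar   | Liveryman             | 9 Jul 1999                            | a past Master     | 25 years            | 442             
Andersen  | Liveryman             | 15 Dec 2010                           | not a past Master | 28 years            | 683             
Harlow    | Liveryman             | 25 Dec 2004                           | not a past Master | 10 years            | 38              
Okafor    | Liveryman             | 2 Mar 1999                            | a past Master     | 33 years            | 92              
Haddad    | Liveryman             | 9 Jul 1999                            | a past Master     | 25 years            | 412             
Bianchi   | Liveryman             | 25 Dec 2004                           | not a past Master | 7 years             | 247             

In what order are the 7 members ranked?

Takahashi, Haddad, Salazar, Okafor, Andersen, Harlow, Bianchi

By standing in the guild: Takahashi, Haddad, Salazar, Okafor, Andersen, Harlow and Bianchi (Liveryman).
Among Takahashi, Haddad, Salazar, Okafor, Andersen, Harlow and Bianchi, a past Master before not a past Master: Takahashi, Haddad, Salazar and Okafor (a past Master) before Andersen, Harlow and Bianchi (not a past Master).
Among Takahashi, Haddad, Salazar and Okafor, by date of admission to current standing (later first): Takahashi (12 Nov 1999) before Haddad and Salazar (9 Jul 1999) before Okafor (2 Mar 1999).
Haddad and Salazar both have years on the livery 25 years, so the next rule applies.
Among Haddad and Salazar, by admission number (lower first): Haddad (412) before Salazar (442).
Among Andersen, Harlow and Bianchi, by date of admission to current standing (later first): Andersen (15 Dec 2010) before Harlow and Bianchi (25 Dec 2004).
Among Harlow and Bianchi, by years on the livery (higher first): Harlow (10 years) before Bianchi (7 years).
Full order: Takahashi, Haddad, Salazar, Okafor, Andersen, Harlow, Bianchi.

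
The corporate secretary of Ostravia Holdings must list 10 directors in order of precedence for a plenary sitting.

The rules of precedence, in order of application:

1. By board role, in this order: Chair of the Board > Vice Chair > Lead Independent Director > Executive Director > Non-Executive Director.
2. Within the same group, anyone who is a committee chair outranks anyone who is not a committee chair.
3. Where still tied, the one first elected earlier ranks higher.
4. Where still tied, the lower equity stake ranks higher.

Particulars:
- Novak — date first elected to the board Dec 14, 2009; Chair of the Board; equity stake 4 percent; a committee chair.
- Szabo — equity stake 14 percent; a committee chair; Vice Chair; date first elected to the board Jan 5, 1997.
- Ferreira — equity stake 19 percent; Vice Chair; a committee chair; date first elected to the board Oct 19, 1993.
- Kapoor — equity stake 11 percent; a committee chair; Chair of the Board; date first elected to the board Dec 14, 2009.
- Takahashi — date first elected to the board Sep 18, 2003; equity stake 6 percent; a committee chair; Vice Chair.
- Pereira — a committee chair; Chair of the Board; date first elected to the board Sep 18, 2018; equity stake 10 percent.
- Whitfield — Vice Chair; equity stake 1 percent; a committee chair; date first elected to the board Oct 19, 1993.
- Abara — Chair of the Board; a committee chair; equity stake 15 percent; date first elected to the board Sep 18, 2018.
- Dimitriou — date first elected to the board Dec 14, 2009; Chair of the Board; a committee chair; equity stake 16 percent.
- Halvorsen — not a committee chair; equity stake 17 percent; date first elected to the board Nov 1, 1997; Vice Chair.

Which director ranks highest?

By board role: Novak, Kapoor, Dimitriou, Pereira and Abara (Chair of the Board); then Whitfield, Ferreira, Szabo, Takahashi and Halvorsen (Vice Chair).
Novak, Kapoor, Dimitriou, Pereira and Abara are each a committee chair, so the next rule applies.
Among Novak, Kapoor, Dimitriou, Pereira and Abara, by date first elected to the board (earlier first): Novak, Kapoor and Dimitriou (Dec 14, 2009) before Pereira and Abara (Sep 18, 2018).
Among Novak, Kapoor and Dimitriou, by equity stake (lower first): Novak (4 percent) before Kapoor (11 percent) before Dimitriou (16 percent).
Among Pereira and Abara, by equity stake (lower first): Pereira (10 percent) before Abara (15 percent).
Among Whitfield, Ferreira, Szabo, Takahashi and Halvorsen, a committee chair before not a committee chair: Whitfield, Ferreira, Szabo and Takahashi (a committee chair) before Halvorsen (not a committee chair).
Among Whitfield, Ferreira, Szabo and Takahashi, by date first elected to the board (earlier first): Whitfield and Ferreira (Oct 19, 1993) before Szabo (Jan 5, 1997) before Takahashi (Sep 18, 2003).
Among Whitfield and Ferreira, by equity stake (lower first): Whitfield (1 percent) before Ferreira (19 percent).
Order: Novak, Kapoor, Dimitriou, Pereira, Abara, Whitfield, Ferreira, Szabo, Takahashi, Halvorsen.

Novak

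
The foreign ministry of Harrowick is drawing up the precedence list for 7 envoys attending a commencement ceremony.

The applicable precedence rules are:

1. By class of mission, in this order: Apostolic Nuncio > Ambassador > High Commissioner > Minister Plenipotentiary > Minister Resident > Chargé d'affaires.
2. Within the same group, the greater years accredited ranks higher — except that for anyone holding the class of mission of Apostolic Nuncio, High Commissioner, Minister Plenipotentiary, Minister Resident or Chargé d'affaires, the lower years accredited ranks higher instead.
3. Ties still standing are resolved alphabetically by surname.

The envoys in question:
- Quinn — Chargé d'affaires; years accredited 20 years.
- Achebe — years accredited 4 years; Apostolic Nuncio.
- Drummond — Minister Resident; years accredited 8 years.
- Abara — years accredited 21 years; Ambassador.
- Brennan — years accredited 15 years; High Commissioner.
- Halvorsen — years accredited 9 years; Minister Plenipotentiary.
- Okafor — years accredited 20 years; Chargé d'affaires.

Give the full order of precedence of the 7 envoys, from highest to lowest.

Achebe, Abara, Brennan, Halvorsen, Drummond, Okafor, Quinn

By class of mission: Achebe (Apostolic Nuncio); then Abara (Ambassador); then Brennan (High Commissioner); then Halvorsen (Minister Plenipotentiary); then Drummond (Minister Resident); then Okafor and Quinn (Chargé d'affaires).
Okafor and Quinn both have years accredited 20 years, so the next rule applies.
Among Okafor and Quinn, alphabetically by surname: Okafor before Quinn.
Full order: Achebe, Abara, Brennan, Halvorsen, Drummond, Okafor, Quinn.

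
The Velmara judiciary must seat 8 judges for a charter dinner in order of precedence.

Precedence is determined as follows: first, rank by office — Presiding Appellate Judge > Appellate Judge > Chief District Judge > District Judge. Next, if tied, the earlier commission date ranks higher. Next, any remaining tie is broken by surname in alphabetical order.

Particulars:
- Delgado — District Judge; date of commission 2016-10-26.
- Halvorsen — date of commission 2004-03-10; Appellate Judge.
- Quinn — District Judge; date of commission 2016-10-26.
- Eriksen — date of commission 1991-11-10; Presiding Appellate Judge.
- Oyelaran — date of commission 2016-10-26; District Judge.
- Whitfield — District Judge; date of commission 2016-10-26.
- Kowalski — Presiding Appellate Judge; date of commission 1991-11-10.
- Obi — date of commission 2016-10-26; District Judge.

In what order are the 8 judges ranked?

Eriksen, Kowalski, Halvorsen, Delgado, Obi, Oyelaran, Quinn, Whitfield

By office: Eriksen and Kowalski (Presiding Appellate Judge); then Halvorsen (Appellate Judge); then Delgado, Obi, Oyelaran, Quinn and Whitfield (District Judge).
Eriksen and Kowalski both have date of commission 1991-11-10, so the next rule applies.
Among Eriksen and Kowalski, alphabetically by surname: Eriksen before Kowalski.
Delgado, Obi, Oyelaran, Quinn and Whitfield all have date of commission 2016-10-26, so the next rule applies.
Among Delgado, Obi, Oyelaran, Quinn and Whitfield, alphabetically by surname: Delgado before Obi before Oyelaran before Quinn before Whitfield.
Full order: Eriksen, Kowalski, Halvorsen, Delgado, Obi, Oyelaran, Quinn, Whitfield.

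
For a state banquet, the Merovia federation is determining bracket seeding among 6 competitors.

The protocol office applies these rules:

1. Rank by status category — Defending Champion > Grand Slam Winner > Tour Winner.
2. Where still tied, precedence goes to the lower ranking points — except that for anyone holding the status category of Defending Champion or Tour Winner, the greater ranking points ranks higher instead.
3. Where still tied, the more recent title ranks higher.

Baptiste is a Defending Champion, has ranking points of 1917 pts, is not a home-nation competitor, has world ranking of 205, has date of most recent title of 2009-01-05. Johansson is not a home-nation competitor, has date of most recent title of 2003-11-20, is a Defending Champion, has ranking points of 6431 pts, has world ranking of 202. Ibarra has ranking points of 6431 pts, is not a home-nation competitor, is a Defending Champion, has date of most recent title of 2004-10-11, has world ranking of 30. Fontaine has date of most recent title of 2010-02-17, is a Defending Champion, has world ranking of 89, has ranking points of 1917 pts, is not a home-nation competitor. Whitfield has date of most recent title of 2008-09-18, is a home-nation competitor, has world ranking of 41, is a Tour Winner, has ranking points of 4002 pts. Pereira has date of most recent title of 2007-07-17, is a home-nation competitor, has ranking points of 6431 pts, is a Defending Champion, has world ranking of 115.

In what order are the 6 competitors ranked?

Pereira, Ibarra, Johansson, Fontaine, Baptiste, Whitfield

By status category: Pereira, Ibarra, Johansson, Fontaine and Baptiste (Defending Champion); then Whitfield (Tour Winner).
Among Pereira, Ibarra, Johansson, Fontaine and Baptiste, by ranking points (higher first) (reversed rule for this group): Pereira, Ibarra and Johansson (6431 pts) before Fontaine and Baptiste (1917 pts).
Among Pereira, Ibarra and Johansson, by date of most recent title (later first): Pereira (2007-07-17) before Ibarra (2004-10-11) before Johansson (2003-11-20).
Among Fontaine and Baptiste, by date of most recent title (later first): Fontaine (2010-02-17) before Baptiste (2009-01-05).
Full order: Pereira, Ibarra, Johansson, Fontaine, Baptiste, Whitfield.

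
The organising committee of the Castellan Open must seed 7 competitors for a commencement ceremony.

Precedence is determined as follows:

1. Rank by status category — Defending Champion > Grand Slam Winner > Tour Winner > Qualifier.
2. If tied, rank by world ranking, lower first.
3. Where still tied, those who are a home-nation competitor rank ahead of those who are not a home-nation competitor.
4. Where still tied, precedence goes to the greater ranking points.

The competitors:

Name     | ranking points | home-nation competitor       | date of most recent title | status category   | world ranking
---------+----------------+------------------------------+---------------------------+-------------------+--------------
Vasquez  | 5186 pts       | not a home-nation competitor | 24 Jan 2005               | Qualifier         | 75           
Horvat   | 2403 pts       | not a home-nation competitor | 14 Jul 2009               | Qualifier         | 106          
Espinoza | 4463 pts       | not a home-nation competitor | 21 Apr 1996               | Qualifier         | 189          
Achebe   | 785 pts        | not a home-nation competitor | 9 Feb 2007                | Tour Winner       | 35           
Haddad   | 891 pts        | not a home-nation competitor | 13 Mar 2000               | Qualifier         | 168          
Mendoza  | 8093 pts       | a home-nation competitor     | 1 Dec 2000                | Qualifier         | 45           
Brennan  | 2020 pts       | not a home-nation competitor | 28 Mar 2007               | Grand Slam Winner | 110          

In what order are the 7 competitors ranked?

By status category: Brennan (Grand Slam Winner); then Achebe (Tour Winner); then Mendoza, Vasquez, Horvat, Haddad and Espinoza (Qualifier).
Among Mendoza, Vasquez, Horvat, Haddad and Espinoza, by world ranking (lower first): Mendoza (45) before Vasquez (75) before Horvat (106) before Haddad (168) before Espinoza (189).
Full order: Brennan, Achebe, Mendoza, Vasquez, Horvat, Haddad, Espinoza.

Brennan, Achebe, Mendoza, Vasquez, Horvat, Haddad, Espinoza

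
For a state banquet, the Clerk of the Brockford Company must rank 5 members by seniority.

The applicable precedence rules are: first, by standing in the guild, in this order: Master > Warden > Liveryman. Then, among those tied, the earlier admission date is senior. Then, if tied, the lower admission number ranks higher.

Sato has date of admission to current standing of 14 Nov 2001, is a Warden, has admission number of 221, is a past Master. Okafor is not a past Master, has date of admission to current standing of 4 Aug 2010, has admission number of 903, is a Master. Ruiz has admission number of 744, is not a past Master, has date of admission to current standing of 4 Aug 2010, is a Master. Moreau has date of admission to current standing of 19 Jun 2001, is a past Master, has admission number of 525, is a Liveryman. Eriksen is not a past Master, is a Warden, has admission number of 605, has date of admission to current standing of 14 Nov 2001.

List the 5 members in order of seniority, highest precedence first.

Ruiz, Okafor, Sato, Eriksen, Moreau

By standing in the guild: Ruiz and Okafor (Master); then Sato and Eriksen (Warden); then Moreau (Liveryman).
Ruiz and Okafor both have date of admission to current standing 4 Aug 2010, so the next rule applies.
Among Ruiz and Okafor, by admission number (lower first): Ruiz (744) before Okafor (903).
Sato and Eriksen both have date of admission to current standing 14 Nov 2001, so the next rule applies.
Among Sato and Eriksen, by admission number (lower first): Sato (221) before Eriksen (605).
Full order: Ruiz, Okafor, Sato, Eriksen, Moreau.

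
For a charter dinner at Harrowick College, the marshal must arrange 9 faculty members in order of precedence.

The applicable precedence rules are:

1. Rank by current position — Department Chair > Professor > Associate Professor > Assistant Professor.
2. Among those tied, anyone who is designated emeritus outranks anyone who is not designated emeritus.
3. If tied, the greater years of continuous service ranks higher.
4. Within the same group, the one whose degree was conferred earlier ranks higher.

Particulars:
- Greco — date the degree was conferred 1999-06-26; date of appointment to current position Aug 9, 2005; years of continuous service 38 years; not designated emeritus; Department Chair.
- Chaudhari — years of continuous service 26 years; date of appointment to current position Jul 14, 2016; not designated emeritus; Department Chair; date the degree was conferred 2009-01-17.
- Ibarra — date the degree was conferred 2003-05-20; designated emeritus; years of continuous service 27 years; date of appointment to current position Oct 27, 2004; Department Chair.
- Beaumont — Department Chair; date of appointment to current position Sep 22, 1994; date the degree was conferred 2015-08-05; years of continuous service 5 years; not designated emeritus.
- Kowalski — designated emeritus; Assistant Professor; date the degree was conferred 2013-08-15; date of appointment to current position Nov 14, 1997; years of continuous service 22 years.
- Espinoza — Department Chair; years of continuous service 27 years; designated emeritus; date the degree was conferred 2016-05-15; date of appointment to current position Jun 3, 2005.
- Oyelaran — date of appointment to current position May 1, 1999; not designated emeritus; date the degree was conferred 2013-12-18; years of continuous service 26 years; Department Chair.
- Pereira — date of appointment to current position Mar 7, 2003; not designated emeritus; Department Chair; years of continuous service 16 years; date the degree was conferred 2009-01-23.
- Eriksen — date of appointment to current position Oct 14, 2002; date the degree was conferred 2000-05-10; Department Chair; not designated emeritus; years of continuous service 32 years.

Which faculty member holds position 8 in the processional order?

By current position: Ibarra, Espinoza, Greco, Eriksen, Chaudhari, Oyelaran, Pereira and Beaumont (Department Chair); then Kowalski (Assistant Professor).
Among Ibarra, Espinoza, Greco, Eriksen, Chaudhari, Oyelaran, Pereira and Beaumont, designated emeritus before not designated emeritus: Ibarra and Espinoza (designated emeritus) before Greco, Eriksen, Chaudhari, Oyelaran, Pereira and Beaumont (not designated emeritus).
Ibarra and Espinoza both have years of continuous service 27 years, so the next rule applies.
Among Ibarra and Espinoza, by date the degree was conferred (earlier first): Ibarra (2003-05-20) before Espinoza (2016-05-15).
Among Greco, Eriksen, Chaudhari, Oyelaran, Pereira and Beaumont, by years of continuous service (higher first): Greco (38 years) before Eriksen (32 years) before Chaudhari and Oyelaran (26 years) before Pereira (16 years) before Beaumont (5 years).
Among Chaudhari and Oyelaran, by date the degree was conferred (earlier first): Chaudhari (2009-01-17) before Oyelaran (2013-12-18).
Order: Ibarra, Espinoza, Greco, Eriksen, Chaudhari, Oyelaran, Pereira, Beaumont, Kowalski.

Beaumont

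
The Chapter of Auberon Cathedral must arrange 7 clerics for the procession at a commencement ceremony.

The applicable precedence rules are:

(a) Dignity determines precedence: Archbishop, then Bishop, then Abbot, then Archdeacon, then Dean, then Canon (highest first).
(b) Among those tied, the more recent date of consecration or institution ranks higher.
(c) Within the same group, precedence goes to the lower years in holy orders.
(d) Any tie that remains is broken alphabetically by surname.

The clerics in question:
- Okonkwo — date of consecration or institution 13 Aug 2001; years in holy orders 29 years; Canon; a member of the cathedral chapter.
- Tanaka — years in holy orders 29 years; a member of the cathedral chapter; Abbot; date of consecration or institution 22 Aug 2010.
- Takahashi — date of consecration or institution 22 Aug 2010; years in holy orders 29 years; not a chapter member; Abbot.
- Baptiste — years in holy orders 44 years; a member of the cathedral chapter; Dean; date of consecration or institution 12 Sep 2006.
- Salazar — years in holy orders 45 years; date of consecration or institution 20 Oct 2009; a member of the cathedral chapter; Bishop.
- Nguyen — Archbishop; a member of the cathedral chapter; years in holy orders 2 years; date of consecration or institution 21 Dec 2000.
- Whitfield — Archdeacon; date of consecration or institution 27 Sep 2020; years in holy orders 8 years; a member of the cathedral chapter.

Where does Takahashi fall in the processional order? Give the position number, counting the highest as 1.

By dignity: Nguyen (Archbishop); then Salazar (Bishop); then Takahashi and Tanaka (Abbot); then Whitfield (Archdeacon); then Baptiste (Dean); then Okonkwo (Canon).
Takahashi and Tanaka both have date of consecration or institution 22 Aug 2010, so the next rule applies.
Takahashi and Tanaka both have years in holy orders 29 years, so the next rule applies.
Among Takahashi and Tanaka, alphabetically by surname: Takahashi before Tanaka.
Order: Nguyen, Salazar, Takahashi, Tanaka, Whitfield, Baptiste, Okonkwo. So position 3.

3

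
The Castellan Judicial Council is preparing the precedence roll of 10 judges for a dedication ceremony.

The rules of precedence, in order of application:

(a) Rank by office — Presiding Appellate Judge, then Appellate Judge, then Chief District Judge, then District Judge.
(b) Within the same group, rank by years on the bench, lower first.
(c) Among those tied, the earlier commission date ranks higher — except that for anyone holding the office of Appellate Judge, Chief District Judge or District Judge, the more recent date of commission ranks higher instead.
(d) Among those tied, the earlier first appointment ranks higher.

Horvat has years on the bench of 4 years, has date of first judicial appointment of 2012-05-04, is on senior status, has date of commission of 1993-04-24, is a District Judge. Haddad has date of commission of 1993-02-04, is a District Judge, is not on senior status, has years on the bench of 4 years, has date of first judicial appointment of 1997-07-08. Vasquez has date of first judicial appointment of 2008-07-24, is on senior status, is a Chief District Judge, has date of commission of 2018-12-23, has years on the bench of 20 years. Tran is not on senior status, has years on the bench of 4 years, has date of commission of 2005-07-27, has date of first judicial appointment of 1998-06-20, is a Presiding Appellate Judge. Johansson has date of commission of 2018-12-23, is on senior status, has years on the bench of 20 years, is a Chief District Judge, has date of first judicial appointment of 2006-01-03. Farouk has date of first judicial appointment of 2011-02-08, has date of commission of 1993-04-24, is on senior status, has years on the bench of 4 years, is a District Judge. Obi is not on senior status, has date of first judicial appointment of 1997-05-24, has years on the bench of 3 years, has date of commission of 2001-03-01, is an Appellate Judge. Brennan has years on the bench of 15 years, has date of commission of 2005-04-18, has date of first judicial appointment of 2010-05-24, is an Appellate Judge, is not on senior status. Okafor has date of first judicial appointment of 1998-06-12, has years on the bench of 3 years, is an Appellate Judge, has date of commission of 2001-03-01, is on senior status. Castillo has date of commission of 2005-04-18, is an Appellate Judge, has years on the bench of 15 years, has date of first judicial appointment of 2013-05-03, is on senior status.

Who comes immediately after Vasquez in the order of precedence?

Farouk

By office: Tran (Presiding Appellate Judge); then Obi, Okafor, Brennan and Castillo (Appellate Judge); then Johansson and Vasquez (Chief District Judge); then Farouk, Horvat and Haddad (District Judge).
Among Obi, Okafor, Brennan and Castillo, by years on the bench (lower first): Obi and Okafor (3 years) before Brennan and Castillo (15 years).
Obi and Okafor both have date of commission 2001-03-01, so the next rule applies.
Among Obi and Okafor, by date of first judicial appointment (earlier first): Obi (1997-05-24) before Okafor (1998-06-12).
Brennan and Castillo both have date of commission 2005-04-18, so the next rule applies.
Among Brennan and Castillo, by date of first judicial appointment (earlier first): Brennan (2010-05-24) before Castillo (2013-05-03).
Johansson and Vasquez both have years on the bench 20 years, so the next rule applies.
Johansson and Vasquez both have date of commission 2018-12-23, so the next rule applies.
Among Johansson and Vasquez, by date of first judicial appointment (earlier first): Johansson (2006-01-03) before Vasquez (2008-07-24).
Farouk, Horvat and Haddad all have years on the bench 4 years, so the next rule applies.
Among Farouk, Horvat and Haddad, by date of commission (later first) (reversed rule for this group): Farouk and Horvat (1993-04-24) before Haddad (1993-02-04).
Among Farouk and Horvat, by date of first judicial appointment (earlier first): Farouk (2011-02-08) before Horvat (2012-05-04).
Order: Tran, Obi, Okafor, Brennan, Castillo, Johansson, Vasquez, Farouk, Horvat, Haddad.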